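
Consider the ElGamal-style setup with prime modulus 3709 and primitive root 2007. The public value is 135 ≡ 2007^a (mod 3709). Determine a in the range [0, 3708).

Baby-step giant-step with m = ceil(sqrt(3708)) = 61.
Baby table (2007^j mod 3709 for j=0..60):
  0:1  1:2007  2:75  3:2165  4:1916  5:2888  6:2758  7:1478
  8:2855  9:3289  10:2712  11:1881  12:3114  13:133  14:3592  15:2557
  16:2352  17:2616  18:2077  19:3332  20:3706  21:1397  22:3484  23:923
  24:1670  25:2463  26:2853  27:2984  28:2562  29:1260  30:2991  31:1775
  32:1785  33:3310  34:351  35:3456  36:362  37:3279  38:1187  39:1131
  40:9  41:3227  42:675  43:940  44:2408  45:29  46:2568  47:2175
  48:3441  49:3638  50:2154  51:2093  52:2063  53:1197  54:2656  55:759
  56:2623  57:1290  58:148  59:316  60:3682
Giant step factor: 2007^(-61) ≡ 1598 (mod 3709).
Scan 135·1598^i mod 3709 for i = 0, 1, …:
  i=0: 135   i=1: 608   i=2: 3535   i=3: 123
  i=4: 3686   i=5: 336   i=6: 2832   i=7: 556
  i=8: 2037   i=9: 2333     …   i=15: 889
  i=16: 75
Match at i=16, j=2: a = 16·61 + 2 = 978.

978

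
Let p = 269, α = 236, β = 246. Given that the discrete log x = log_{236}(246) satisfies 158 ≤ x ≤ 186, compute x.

178

Compute 236^158 mod 269 = 11, then multiply by 236 repeatedly:
  236^158=11  236^159=175  236^160=143  236^161=123  236^162=245
  236^163=254  236^164=226  236^165=74  236^166=248  236^167=155
  236^168=265  236^169=132  236^170=217  236^171=102  236^172=131
  236^173=250  236^174=89  236^175=22  236^176=81  236^177=17
  236^178=246
Found 246 at exponent 178.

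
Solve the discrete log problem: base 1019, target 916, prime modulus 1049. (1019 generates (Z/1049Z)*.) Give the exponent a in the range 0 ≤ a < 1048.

937

Baby-step giant-step with m = ceil(sqrt(1048)) = 33.
Baby table (1019^j mod 1049 for j=0..32):
  0:1  1:1019  2:900  3:274  4:172  5:85  6:597  7:972
  8:212  9:983  10:931  11:393  12:798  13:187  14:684  15:460
  16:886  17:694  18:160  19:445  20:287  21:831  22:246  23:1012
  24:61  25:268  26:352  27:979  28:2  29:989  30:751  31:548
  32:344
Giant step factor: 1019^(-33) ≡ 253 (mod 1049).
Scan 916·253^i mod 1049 for i = 0, 1, …:
  i=0: 916   i=1: 968   i=2: 487   i=3: 478
  i=4: 299   i=5: 119   i=6: 735   i=7: 282
  i=8: 14   i=9: 395     …   i=27: 320
  i=28: 187
Match at i=28, j=13: a = 28·33 + 13 = 937.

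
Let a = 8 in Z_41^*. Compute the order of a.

The order of 8 must divide p − 1 = 40 = 2^3 · 5.
Divisors: 1, 2, 4, 5, 8, 10, 20, 40.
Check each in increasing order: 8^1 ≡ 8;  8^2 ≡ 23;  8^4 ≡ 37;  8^5 ≡ 9;  8^8 ≡ 16;  8^10 ≡ 40;  8^20 ≡ 1.
Smallest exponent giving 1 is 20.

20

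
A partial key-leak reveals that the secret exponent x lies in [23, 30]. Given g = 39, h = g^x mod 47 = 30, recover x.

Compute 39^23 mod 47 = 46, then multiply by 39 repeatedly:
  39^23=46  39^24=8  39^25=30
Found 30 at exponent 25.

25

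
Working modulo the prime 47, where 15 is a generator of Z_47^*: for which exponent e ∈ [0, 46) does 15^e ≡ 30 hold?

15

Successive powers of 15 modulo 47:
  15^0=1  15^1=15  15^2=37  15^3=38  15^4=6  15^5=43
  15^6=34  15^7=40  15^8=36  15^9=23  15^10=16  15^11=5
  15^12=28  15^13=44  15^14=2  15^15=30
So 15^15 ≡ 30 (mod 47), giving e = 15.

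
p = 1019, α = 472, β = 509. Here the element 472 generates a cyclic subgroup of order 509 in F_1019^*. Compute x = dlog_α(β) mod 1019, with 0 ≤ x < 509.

Baby-step giant-step with m = ceil(sqrt(509)) = 23.
Baby table (472^j mod 1019 for j=0..22):
  0:1  1:472  2:642  3:381  4:488  5:42  6:463  7:470
  8:717  9:116  10:745  11:85  12:379  13:563  14:796  15:720
  16:513  17:633  18:209  19:824  20:689  21:147  22:92
Giant step factor: 472^(-23) ≡ 363 (mod 1019).
Scan 509·363^i mod 1019 for i = 0, 1, …:
  i=0: 509   i=1: 328   i=2: 860   i=3: 366
  i=4: 388   i=5: 222   i=6: 85
Match at i=6, j=11: x = 6·23 + 11 = 149.

149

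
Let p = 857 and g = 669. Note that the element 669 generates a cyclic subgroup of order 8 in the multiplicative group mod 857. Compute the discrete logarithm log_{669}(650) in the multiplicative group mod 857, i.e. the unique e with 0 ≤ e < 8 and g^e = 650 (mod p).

6

Successive powers of 669 modulo 857:
  669^0=1  669^1=669  669^2=207  669^3=506  669^4=856  669^5=188
  669^6=650
So 669^6 ≡ 650 (mod 857), giving e = 6.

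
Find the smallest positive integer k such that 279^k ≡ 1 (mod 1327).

The order of 279 must divide p − 1 = 1326 = 2 · 3 · 13 · 17.
Divisors: 1, 2, 3, 6, 13, 17, 26, 34, 39, 51, 78, 102, 221, 442, 663, 1326.
Check each in increasing order: 279^1 ≡ 279;  279^2 ≡ 875;  279^3 ≡ 1284;  279^6 ≡ 522;  279^13 ≡ 533;  279^17 ≡ 412;  279^26 ≡ 111;  279^34 ≡ 1215;  279^39 ≡ 775;  279^51 ≡ 301;  279^78 ≡ 821;  279^102 ≡ 365;  279^221 ≡ 1326;  279^442 ≡ 1.
Smallest exponent giving 1 is 442.

442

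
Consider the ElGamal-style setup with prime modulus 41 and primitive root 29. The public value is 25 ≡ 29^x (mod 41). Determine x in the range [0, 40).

12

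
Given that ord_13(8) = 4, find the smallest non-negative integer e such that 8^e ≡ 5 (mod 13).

Successive powers of 8 modulo 13:
  8^0=1  8^1=8  8^2=12  8^3=5
So 8^3 ≡ 5 (mod 13), giving e = 3.

3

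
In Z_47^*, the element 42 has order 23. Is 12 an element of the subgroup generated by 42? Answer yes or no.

yes

⟨42⟩ has order 23; its elements mod 47 are {1, 2, 3, 4, 6, 7, 8, 9, 12, 14, 16, 17, 18, 21, 24, 25, 27, 28, 32, 34, 36, 37, 42}.
12 is in this set.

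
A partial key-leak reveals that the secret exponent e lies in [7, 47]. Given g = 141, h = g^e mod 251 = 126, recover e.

15

Compute 141^7 mod 251 = 242, then multiply by 141 repeatedly:
  141^7=242  141^8=237  141^9=34  141^10=25  141^11=11
  141^12=45  141^13=70  141^14=81  141^15=126
Found 126 at exponent 15.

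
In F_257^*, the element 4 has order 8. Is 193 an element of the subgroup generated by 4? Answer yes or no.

193 ∈ ⟨4⟩ iff 193^8 ≡ 1 (mod 257), since |⟨4⟩| = 8.
193^8 mod 257 = 1.
Since 1 = 1, 193 lies in the subgroup.

yes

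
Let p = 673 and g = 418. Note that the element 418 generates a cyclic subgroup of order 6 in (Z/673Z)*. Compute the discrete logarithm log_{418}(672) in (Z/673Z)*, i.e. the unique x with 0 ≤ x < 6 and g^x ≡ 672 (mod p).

3

Successive powers of 418 modulo 673:
  418^0=1  418^1=418  418^2=417  418^3=672
So 418^3 ≡ 672 (mod 673), giving x = 3.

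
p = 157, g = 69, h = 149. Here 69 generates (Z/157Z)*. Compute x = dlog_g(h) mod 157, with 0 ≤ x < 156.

21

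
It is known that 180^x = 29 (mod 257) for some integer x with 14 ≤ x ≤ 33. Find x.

Compute 180^14 mod 257 = 29, then multiply by 180 repeatedly:
  180^14=29
Found 29 at exponent 14.

14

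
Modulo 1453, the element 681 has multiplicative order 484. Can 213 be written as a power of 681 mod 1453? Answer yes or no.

213 ∈ ⟨681⟩ iff 213^484 ≡ 1 (mod 1453), since |⟨681⟩| = 484.
213^484 mod 1453 = 693.
Since 693 ≠ 1, 213 does not lie in the subgroup.

no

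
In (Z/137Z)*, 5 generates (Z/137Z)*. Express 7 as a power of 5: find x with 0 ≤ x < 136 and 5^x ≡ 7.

6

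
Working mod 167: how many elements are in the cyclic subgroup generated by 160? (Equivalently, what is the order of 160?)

166

The order of 160 must divide p − 1 = 166 = 2 · 83.
Divisors: 1, 2, 83, 166.
Check each in increasing order: 160^1 ≡ 160;  160^2 ≡ 49;  160^83 ≡ 166;  160^166 ≡ 1.
Smallest exponent giving 1 is 166.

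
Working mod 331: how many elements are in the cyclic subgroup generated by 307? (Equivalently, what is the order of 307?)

330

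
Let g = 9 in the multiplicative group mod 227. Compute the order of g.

The order of 9 must divide p − 1 = 226 = 2 · 113.
Divisors: 1, 2, 113, 226.
Check each in increasing order: 9^1 ≡ 9;  9^2 ≡ 81;  9^113 ≡ 1.
Smallest exponent giving 1 is 113.

113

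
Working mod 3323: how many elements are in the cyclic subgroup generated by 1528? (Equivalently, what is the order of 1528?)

The order of 1528 must divide p − 1 = 3322 = 2 · 11 · 151.
Divisors: 1, 2, 11, 22, 151, 302, 1661, 3322.
Check each in increasing order: 1528^1 ≡ 1528;  1528^2 ≡ 2038;  1528^11 ≡ 1917;  1528^22 ≡ 2974;  1528^151 ≡ 3097;  1528^302 ≡ 1231;  1528^1661 ≡ 3322;  1528^3322 ≡ 1.
Smallest exponent giving 1 is 3322.

3322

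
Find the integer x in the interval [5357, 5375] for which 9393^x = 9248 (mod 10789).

5367

Compute 9393^5357 mod 10789 = 728, then multiply by 9393 repeatedly:
  9393^5357=728  9393^5358=8667  9393^5359=6126  9393^5360=3781  9393^5361=8334
  9393^5362=7067  9393^5363=6403  9393^5364=5493  9393^5365=2751  9393^5366=488
  9393^5367=9248
Found 9248 at exponent 5367.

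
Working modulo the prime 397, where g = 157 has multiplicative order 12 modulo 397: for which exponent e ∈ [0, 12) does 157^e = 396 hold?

Successive powers of 157 modulo 397:
  157^0=1  157^1=157  157^2=35  157^3=334  157^4=34  157^5=177
  157^6=396
So 157^6 ≡ 396 (mod 397), giving e = 6.

6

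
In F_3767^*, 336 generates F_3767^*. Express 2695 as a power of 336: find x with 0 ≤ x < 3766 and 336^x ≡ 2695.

74

Baby-step giant-step with m = ceil(sqrt(3766)) = 62.
Baby table (336^j mod 3767 for j=0..61):
  0:1  1:336  2:3653  3:3133  4:1695  5:703  6:2654  7:2732
  8:2571  9:1213  10:732  11:1097  12:3193  13:3020  14:1397  15:2284
  16:2723  17:3314  18:2239  19:2671  20:910  21:633  22:1736  23:3178
  24:1747  25:3107  26:493  27:3667  28:303  29:99  30:3128  31:15
  32:1273  33:2057  34:1791  35:2823  36:3011  37:2140  38:3310  39:895
  40:3127  41:3446  42:1387  43:2691  44:96  45:2120  46:357  47:3175
  48:739  49:3449  50:2395  51:2349  52:1961  53:3438  54:2466  55:3603
  56:1401  57:3628  58:2267  59:778  60:1485  61:1716
Giant step factor: 336^(-62) ≡ 1624 (mod 3767).
Scan 2695·1624^i mod 3767 for i = 0, 1, …:
  i=0: 2695   i=1: 3193
Match at i=1, j=12: x = 1·62 + 12 = 74.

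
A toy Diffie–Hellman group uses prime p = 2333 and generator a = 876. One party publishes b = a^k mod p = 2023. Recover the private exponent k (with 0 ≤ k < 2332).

Baby-step giant-step with m = ceil(sqrt(2332)) = 49.
Baby table (876^j mod 2333 for j=0..48):
  0:1  1:876  2:2152  3:88  4:99  5:403  6:745  7:1713
  8:469  9:236  10:1432  11:1611  12:2104  13:34  14:1788  15:845
  16:659  17:1033  18:2037  19:2000  20:2250  21:1948  22:1025  23:2028
  24:1115  25:1546  26:1156  27:134  28:734  29:1409  30:127  31:1601
  32:343  33:1844  34:908  35:2188  36:1295  37:582  38:1238  39:1976
  40:2223  41:1626  42:1246  43:1985  44:775  45:2330  46:2038  47:543
  48:2069
Giant step factor: 876^(-49) ≡ 1736 (mod 2333).
Scan 2023·1736^i mod 2333 for i = 0, 1, …:
  i=0: 2023   i=1: 763   i=2: 1757   i=3: 921
  i=4: 751   i=5: 1922   i=6: 402   i=7: 305
  i=8: 2222   i=9: 943     …   i=30: 1567
  i=31: 34
Match at i=31, j=13: k = 31·49 + 13 = 1532.

1532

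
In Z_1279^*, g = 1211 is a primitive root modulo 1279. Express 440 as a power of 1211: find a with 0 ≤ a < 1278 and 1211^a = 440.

61

Baby-step giant-step with m = ceil(sqrt(1278)) = 36.
Baby table (1211^j mod 1279 for j=0..35):
  0:1  1:1211  2:787  3:202  4:333  5:378  6:1155  7:758
  8:895  9:532  10:915  11:451  12:28  13:654  14:293  15:540
  16:371  17:352  18:365  19:760  20:759  21:827  22:40  23:1117
  24:784  25:406  26:530  27:1051  28:156  29:903  30:1267  31:816
  32:788  33:134  34:1120  35:580
Giant step factor: 1211^(-36) ≡ 716 (mod 1279).
Scan 440·716^i mod 1279 for i = 0, 1, …:
  i=0: 440   i=1: 406
Match at i=1, j=25: a = 1·36 + 25 = 61.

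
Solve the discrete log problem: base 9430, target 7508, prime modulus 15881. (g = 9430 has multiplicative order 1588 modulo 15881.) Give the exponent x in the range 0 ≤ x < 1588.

Baby-step giant-step with m = ceil(sqrt(1588)) = 40.
Baby table (9430^j mod 15881 for j=0..39):
  0:1  1:9430  2:7181  3:246  4:1154  5:3735  6:12873  7:13907
  8:13593  9:6439  10:6707  11:8868  12:11775  13:14179  14:5831  15:6308
  16:10095  17:5136  18:11311  19:5934  20:8857  21:3331  22:14593  23:3125
  24:9495  25:772  26:6462  27:1263  28:15221  29:1552  30:8959  31:12331
  32:648  33:12336  34:155  35:598  36:1385  37:6368  38:4179  39:7209
Giant step factor: 9430^(-40) ≡ 6435 (mod 15881).
Scan 7508·6435^i mod 15881 for i = 0, 1, …:
  i=0: 7508   i=1: 3978   i=2: 14139   i=3: 2216
  i=4: 14703   i=5: 10688   i=6: 12550   i=7: 4365
  i=8: 11167   i=9: 14001     …   i=25: 8113
  i=26: 6308
Match at i=26, j=15: x = 26·40 + 15 = 1055.

1055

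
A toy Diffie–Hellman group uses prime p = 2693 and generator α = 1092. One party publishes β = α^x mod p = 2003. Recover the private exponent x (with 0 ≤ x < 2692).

1809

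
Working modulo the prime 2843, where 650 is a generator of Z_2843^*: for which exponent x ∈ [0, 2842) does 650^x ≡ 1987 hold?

121

Baby-step giant-step with m = ceil(sqrt(2842)) = 54.
Baby table (650^j mod 2843 for j=0..53):
  0:1  1:650  2:1736  3:2572  4:116  5:1482  6:2366  7:2680
  8:2084  9:1332  10:1528  11:993  12:89  13:990  14:982  15:1468
  16:1795  17:1120  18:192  19:2551  20:681  21:1985  22:2371  23:244
  24:2235  25:2820  26:2108  27:2717  28:547  29:175  30:30  31:2442
  32:906  33:399  34:637  35:1815  36:2748  37:796  38:2817  39:158
  40:352  41:1360  42:2670  43:1270  44:1030  45:1395  46:2676  47:2327
  48:74  49:2612  50:529  51:2690  52:55  53:1634
Giant step factor: 650^(-54) ≡ 2018 (mod 2843).
Scan 1987·2018^i mod 2843 for i = 0, 1, …:
  i=0: 1987   i=1: 1136   i=2: 990
Match at i=2, j=13: x = 2·54 + 13 = 121.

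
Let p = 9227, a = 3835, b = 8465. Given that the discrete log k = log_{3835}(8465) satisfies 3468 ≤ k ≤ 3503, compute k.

Compute 3835^3468 mod 9227 = 1631, then multiply by 3835 repeatedly:
  3835^3468=1631  3835^3469=8206  3835^3470=5940  3835^3471=7664  3835^3472=3445
  3835^3473=7738  3835^3474=1198  3835^3475=8511  3835^3476=3786  3835^3477=5239
  3835^3478=4386  3835^3479=8716  3835^3480=5666  3835^3481=8752  3835^3482=5321
  3835^3483=5138  3835^3484=4585  3835^3485=6040  3835^3486=3630  3835^3487=6734
  3835^3488=7744  3835^3489=5754  3835^3490=4833  3835^3491=6739  3835^3492=8465
Found 8465 at exponent 3492.

3492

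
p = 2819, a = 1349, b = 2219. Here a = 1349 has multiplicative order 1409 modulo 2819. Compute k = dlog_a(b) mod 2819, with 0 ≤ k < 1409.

1100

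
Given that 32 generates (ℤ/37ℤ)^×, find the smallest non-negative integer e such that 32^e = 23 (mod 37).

3

Successive powers of 32 modulo 37:
  32^0=1  32^1=32  32^2=25  32^3=23
So 32^3 ≡ 23 (mod 37), giving e = 3.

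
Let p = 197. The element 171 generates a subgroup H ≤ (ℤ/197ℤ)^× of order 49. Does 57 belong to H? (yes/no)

no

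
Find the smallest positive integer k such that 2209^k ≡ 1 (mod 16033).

The order of 2209 must divide p − 1 = 16032 = 2^5 · 3 · 167.
Divisors: 1, 2, 3, 4, 6, 8, 12, 16, 24, 32, 48, 96, 167, 334, 501, 668, 1002, 1336, 2004, 2672, 4008, 5344, 8016, 16032.
Check each in increasing order: 2209^1 ≡ 2209;  2209^2 ≡ 5649;  2209^3 ≡ 4967;  2209^4 ≡ 5531;  2209^6 ≡ 12335;  2209^8 ≡ 997;  2209^12 ≡ 15088;  2209^16 ≡ 15996;  2209^24 ≡ 11210;  2209^32 ≡ 1369;  2209^48 ≡ 13479;  2209^96 ≡ 13518;  2209^167 ≡ 3061;  2209^334 ≡ 6449;  2209^501 ≡ 3766;  2209^668 ≡ 16032;  2209^1002 ≡ 9584;  2209^1336 ≡ 1.
Smallest exponent giving 1 is 1336.

1336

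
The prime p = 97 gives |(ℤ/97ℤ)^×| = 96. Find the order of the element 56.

The order of 56 must divide p − 1 = 96 = 2^5 · 3.
Divisors: 1, 2, 3, 4, 6, 8, 12, 16, 24, 32, 48, 96.
Check each in increasing order: 56^1 ≡ 56;  56^2 ≡ 32;  56^3 ≡ 46;  56^4 ≡ 54;  56^6 ≡ 79;  56^8 ≡ 6;  56^12 ≡ 33;  56^16 ≡ 36;  56^24 ≡ 22;  56^32 ≡ 35;  56^48 ≡ 96;  56^96 ≡ 1.
Smallest exponent giving 1 is 96.

96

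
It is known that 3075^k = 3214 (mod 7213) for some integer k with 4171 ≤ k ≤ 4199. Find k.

Compute 3075^4171 mod 7213 = 393, then multiply by 3075 repeatedly:
  3075^4171=393  3075^4172=3904  3075^4173=2368  3075^4174=3683  3075^4175=815
  3075^4176=3214
Found 3214 at exponent 4176.

4176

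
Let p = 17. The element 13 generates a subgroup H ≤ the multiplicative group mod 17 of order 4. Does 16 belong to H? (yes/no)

16 ∈ ⟨13⟩ iff 16^4 ≡ 1 (mod 17), since |⟨13⟩| = 4.
16^4 mod 17 = 1.
Since 1 = 1, 16 lies in the subgroup.

yes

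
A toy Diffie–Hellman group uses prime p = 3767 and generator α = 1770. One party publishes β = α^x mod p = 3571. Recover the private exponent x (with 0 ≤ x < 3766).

317

Baby-step giant-step with m = ceil(sqrt(3766)) = 62.
Baby table (1770^j mod 3767 for j=0..61):
  0:1  1:1770  2:2523  3:1815  4:3066  5:2340  6:1867  7:931
  8:1691  9:2072  10:2149  11:2827  12:1214  13:1590  14:351  15:3482
  16:328  17:442  18:2571  19:134  20:3626  21:2819  22:2122  23:241
  24:899  25:1556  26:443  27:574  28:2657  29:1674  30:2118  31:695
  32:2108  33:1830  34:3247  35:2515  36:2723  37:1717  38:2888  39:3708
  40:1046  41:1823  42:2158  43:3689  44:1319  45:2857  46:1576  47:1940
  48:2063  49:1287  50:2722  51:3714  52:365  53:1893  54:1747  55:3250
  56:291  57:2758  58:3395  59:785  60:3194  61:2880
Giant step factor: 1770^(-62) ≡ 3239 (mod 3767).
Scan 3571·3239^i mod 3767 for i = 0, 1, …:
  i=0: 3571   i=1: 1779   i=2: 2438   i=3: 1050
  i=4: 3116   i=5: 931
Match at i=5, j=7: x = 5·62 + 7 = 317.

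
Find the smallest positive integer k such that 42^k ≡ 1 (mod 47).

23

The order of 42 must divide p − 1 = 46 = 2 · 23.
Divisors: 1, 2, 23, 46.
Check each in increasing order: 42^1 ≡ 42;  42^2 ≡ 25;  42^23 ≡ 1.
Smallest exponent giving 1 is 23.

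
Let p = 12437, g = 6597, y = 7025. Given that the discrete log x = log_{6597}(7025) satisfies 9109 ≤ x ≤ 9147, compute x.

9109

Compute 6597^9109 mod 12437 = 7025, then multiply by 6597 repeatedly:
  6597^9109=7025
Found 7025 at exponent 9109.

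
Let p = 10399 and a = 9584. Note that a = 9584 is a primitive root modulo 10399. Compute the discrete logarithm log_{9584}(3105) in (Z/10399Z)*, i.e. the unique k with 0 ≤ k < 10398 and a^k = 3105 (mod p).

2516

Baby-step giant-step with m = ceil(sqrt(10398)) = 102.
Baby table (9584^j mod 10399 for j=0..101):
  0:1  1:9584  2:9088  3:7767  4:2886  5:8483  6:1690  7:5717
  8:9796  9:2692  10:209  11:6448  12:6774  13:1059  14:32  15:5117
  16:10043  17:9367  18:9160  19:1082  20:2085  21:6161  22:1502  23:2952
  24:6688  25:8755  26:8788  27:2691  28:1024  29:7759  30:9406  31:8572
  32:1948  33:3427  34:4326  35:9970  36:6468  37:873  38:6036  39:9786
  40:443  41:2920  42:1571  43:9111  44:9820  45:3930  46:10341  47:5674
  48:3245  49:7070  50:9395  51:7138  52:5970  53:1182  54:3777  55:10248
  56:8676  57:380  58:2270  59:972  60:8543  61:4785  62:10249  63:7861
  64:9468  65:10037  66:3858  67:6627  68:6475  69:5567  70:7258  71:1761
  72:10246  73:10306  74:3002  75:7534  76:5599  77:1976  78:1405  79:9214
  80:9067  81:4084  82:9619  83:1361  84:3478  85:4357  86:5503  87:7423
  88:2473  89:1911  90:2385  91:838  92:3364  93:3676  94:9371  95:5900
  96:6237  97:1956  98:7306  99:4237  100:9712  101:8758
Giant step factor: 9584^(-102) ≡ 1064 (mod 10399).
Scan 3105·1064^i mod 10399 for i = 0, 1, …:
  i=0: 3105   i=1: 7237   i=2: 4908   i=3: 1814
  i=4: 6281   i=5: 6826   i=6: 4362   i=7: 3214
  i=8: 8824   i=9: 8838     …   i=23: 5274
  i=24: 6475
Match at i=24, j=68: k = 24·102 + 68 = 2516.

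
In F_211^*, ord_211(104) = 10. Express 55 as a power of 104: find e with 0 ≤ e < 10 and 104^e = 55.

Successive powers of 104 modulo 211:
  104^0=1  104^1=104  104^2=55
So 104^2 ≡ 55 (mod 211), giving e = 2.

2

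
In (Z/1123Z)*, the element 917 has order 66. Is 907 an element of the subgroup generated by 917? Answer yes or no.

907 ∈ ⟨917⟩ iff 907^66 ≡ 1 (mod 1123), since |⟨917⟩| = 66.
907^66 mod 1123 = 676.
Since 676 ≠ 1, 907 does not lie in the subgroup.

no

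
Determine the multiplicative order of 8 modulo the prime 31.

5

The order of 8 must divide p − 1 = 30 = 2 · 3 · 5.
Divisors: 1, 2, 3, 5, 6, 10, 15, 30.
Check each in increasing order: 8^1 ≡ 8;  8^2 ≡ 2;  8^3 ≡ 16;  8^5 ≡ 1.
Smallest exponent giving 1 is 5.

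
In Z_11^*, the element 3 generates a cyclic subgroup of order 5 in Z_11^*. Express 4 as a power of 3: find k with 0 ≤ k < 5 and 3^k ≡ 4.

4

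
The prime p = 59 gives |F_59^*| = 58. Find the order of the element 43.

The order of 43 must divide p − 1 = 58 = 2 · 29.
Divisors: 1, 2, 29, 58.
Check each in increasing order: 43^1 ≡ 43;  43^2 ≡ 20;  43^29 ≡ 58;  43^58 ≡ 1.
Smallest exponent giving 1 is 58.

58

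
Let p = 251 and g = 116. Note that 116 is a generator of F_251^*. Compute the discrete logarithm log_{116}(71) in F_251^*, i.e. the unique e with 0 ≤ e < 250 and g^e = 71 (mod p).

Successive powers of 116 modulo 251:
  116^0=1  116^1=116  116^2=153  116^3=178  116^4=66  116^5=126
  116^6=58  116^7=202  116^8=89  116^9=33  116^10=63  116^11=29
  116^12=101  116^13=170  116^14=142  116^15=157  116^16=140  116^17=176
  116^18=85  116^19=71
So 116^19 ≡ 71 (mod 251), giving e = 19.

19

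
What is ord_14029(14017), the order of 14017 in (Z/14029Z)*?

The order of 14017 must divide p − 1 = 14028 = 2^2 · 3 · 7 · 167.
Divisors: 1, 2, 3, 4, 6, 7, 12, 14, 21, 28, 42, 84, 167, 334, 501, 668, 1002, 1169, 2004, 2338, 3507, 4676, 7014, 14028.
Check each in increasing order: 14017^1 ≡ 14017;  14017^2 ≡ 144;  14017^3 ≡ 12301;  14017^4 ≡ 6707;  14017^6 ≡ 11836;  14017^7 ≡ 12287;  14017^12 ≡ 11331;  14017^14 ≡ 4300;  14017^21 ≡ 886;  14017^28 ≡ 13807;  14017^42 ≡ 13401;  14017^84 ≡ 1572;  14017^167 ≡ 4503;  14017^334 ≡ 5104;  14017^501 ≡ 3810;  14017^668 ≡ 12992;  14017^1002 ≡ 10114;  14017^1169 ≡ 5208;  14017^2004 ≡ 7557;  14017^2338 ≡ 5207;  14017^3507 ≡ 14028;  14017^4676 ≡ 8821;  14017^7014 ≡ 1.
Smallest exponent giving 1 is 7014.

7014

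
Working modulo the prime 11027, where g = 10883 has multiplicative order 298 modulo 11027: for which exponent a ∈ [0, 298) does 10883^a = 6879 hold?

204

Baby-step giant-step with m = ceil(sqrt(298)) = 18.
Baby table (10883^j mod 11027 for j=0..17):
  0:1  1:10883  2:9709  3:2333  4:5885  5:1639  6:6578  7:1090
  8:8445  9:7917  10:6760  11:7963  12:136  13:2470  14:8211  15:8532
  16:6416  17:2364
Giant step factor: 10883^(-18) ≡ 10833 (mod 11027).
Scan 6879·10833^i mod 11027 for i = 0, 1, …:
  i=0: 6879   i=1: 10768   i=2: 6138   i=3: 144
  i=4: 5145   i=5: 5327   i=6: 3100   i=7: 5085
  i=8: 5940   i=9: 5475   i=10: 7469   i=11: 6578
Match at i=11, j=6: a = 11·18 + 6 = 204.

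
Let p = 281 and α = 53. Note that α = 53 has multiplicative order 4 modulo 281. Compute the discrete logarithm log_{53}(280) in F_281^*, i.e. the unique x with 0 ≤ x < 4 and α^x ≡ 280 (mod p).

Successive powers of 53 modulo 281:
  53^0=1  53^1=53  53^2=280
So 53^2 ≡ 280 (mod 281), giving x = 2.

2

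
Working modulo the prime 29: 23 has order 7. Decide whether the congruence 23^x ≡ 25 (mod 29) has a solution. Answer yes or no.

⟨23⟩ has order 7; its elements mod 29 are {1, 7, 16, 20, 23, 24, 25}.
25 is in this set.

yes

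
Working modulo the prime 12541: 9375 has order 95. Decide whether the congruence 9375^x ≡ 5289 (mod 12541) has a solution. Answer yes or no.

no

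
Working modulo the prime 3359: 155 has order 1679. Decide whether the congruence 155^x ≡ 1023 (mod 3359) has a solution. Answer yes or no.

1023 ∈ ⟨155⟩ iff 1023^1679 ≡ 1 (mod 3359), since |⟨155⟩| = 1679.
1023^1679 mod 3359 = 3358.
Since 3358 ≠ 1, 1023 does not lie in the subgroup.

no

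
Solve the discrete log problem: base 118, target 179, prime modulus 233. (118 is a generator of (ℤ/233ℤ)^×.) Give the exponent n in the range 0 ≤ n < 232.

79

Baby-step giant-step with m = ceil(sqrt(232)) = 16.
Baby table (118^j mod 233 for j=0..15):
  0:1  1:118  2:177  3:149  4:107  5:44  6:66  7:99
  8:32  9:48  10:72  11:108  12:162  13:10  14:15  15:139
Giant step factor: 118^(-16) ≡ 38 (mod 233).
Scan 179·38^i mod 233 for i = 0, 1, …:
  i=0: 179   i=1: 45   i=2: 79   i=3: 206
  i=4: 139
Match at i=4, j=15: n = 4·16 + 15 = 79.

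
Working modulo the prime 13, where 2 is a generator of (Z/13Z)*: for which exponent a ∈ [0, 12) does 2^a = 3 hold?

4

Successive powers of 2 modulo 13:
  2^0=1  2^1=2  2^2=4  2^3=8  2^4=3
So 2^4 ≡ 3 (mod 13), giving a = 4.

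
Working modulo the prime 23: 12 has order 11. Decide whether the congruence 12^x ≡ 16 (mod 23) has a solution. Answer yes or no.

yes

⟨12⟩ has order 11; its elements mod 23 are {1, 2, 3, 4, 6, 8, 9, 12, 13, 16, 18}.
16 is in this set.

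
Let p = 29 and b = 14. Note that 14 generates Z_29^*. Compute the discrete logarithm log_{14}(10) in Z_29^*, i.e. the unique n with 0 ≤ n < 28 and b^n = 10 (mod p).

19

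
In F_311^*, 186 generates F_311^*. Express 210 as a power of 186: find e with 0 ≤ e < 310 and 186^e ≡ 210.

Baby-step giant-step with m = ceil(sqrt(310)) = 18.
Baby table (186^j mod 311 for j=0..17):
  0:1  1:186  2:75  3:266  4:27  5:46  6:159  7:29
  8:107  9:309  10:250  11:161  12:90  13:257  14:219  15:304
  16:253  17:97
Giant step factor: 186^(-18) ≡ 78 (mod 311).
Scan 210·78^i mod 311 for i = 0, 1, …:
  i=0: 210   i=1: 208   i=2: 52   i=3: 13
  i=4: 81   i=5: 98   i=6: 180   i=7: 45
  i=8: 89   i=9: 100     …   i=14: 254
  i=15: 219
Match at i=15, j=14: e = 15·18 + 14 = 284.

284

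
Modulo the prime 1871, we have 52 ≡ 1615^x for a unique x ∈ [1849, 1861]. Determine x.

1856

Compute 1615^1849 mod 1871 = 615, then multiply by 1615 repeatedly:
  1615^1849=615  1615^1850=1595  1615^1851=1429  1615^1852=892  1615^1853=1781
  1615^1854=588  1615^1855=1023  1615^1856=52
Found 52 at exponent 1856.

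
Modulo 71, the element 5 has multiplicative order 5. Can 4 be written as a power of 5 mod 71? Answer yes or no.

no

4 ∈ ⟨5⟩ iff 4^5 ≡ 1 (mod 71), since |⟨5⟩| = 5.
4^5 mod 71 = 30.
Since 30 ≠ 1, 4 does not lie in the subgroup.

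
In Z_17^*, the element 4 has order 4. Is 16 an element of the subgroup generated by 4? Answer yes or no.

16 ∈ ⟨4⟩ iff 16^4 ≡ 1 (mod 17), since |⟨4⟩| = 4.
16^4 mod 17 = 1.
Since 1 = 1, 16 lies in the subgroup.

yes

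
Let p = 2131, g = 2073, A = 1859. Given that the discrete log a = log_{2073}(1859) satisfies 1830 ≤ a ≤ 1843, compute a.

1832

Compute 2073^1830 mod 2131 = 978, then multiply by 2073 repeatedly:
  2073^1830=978  2073^1831=813  2073^1832=1859
Found 1859 at exponent 1832.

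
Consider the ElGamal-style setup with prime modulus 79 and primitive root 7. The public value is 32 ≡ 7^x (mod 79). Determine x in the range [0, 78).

46

Baby-step giant-step with m = ceil(sqrt(78)) = 9.
Baby table (7^j mod 79 for j=0..8):
  0:1  1:7  2:49  3:27  4:31  5:59  6:18  7:47
  8:13
Giant step factor: 7^(-9) ≡ 33 (mod 79).
Scan 32·33^i mod 79 for i = 0, 1, …:
  i=0: 32   i=1: 29   i=2: 9   i=3: 60
  i=4: 5   i=5: 7
Match at i=5, j=1: x = 5·9 + 1 = 46.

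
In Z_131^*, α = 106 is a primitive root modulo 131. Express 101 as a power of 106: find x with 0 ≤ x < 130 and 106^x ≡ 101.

Successive powers of 106 modulo 131:
  106^0=1  106^1=106  106^2=101
So 106^2 ≡ 101 (mod 131), giving x = 2.

2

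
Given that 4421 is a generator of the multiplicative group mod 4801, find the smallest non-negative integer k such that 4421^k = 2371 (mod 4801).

2354

Baby-step giant-step with m = ceil(sqrt(4800)) = 70.
Baby table (4421^j mod 4801 for j=0..69):
  0:1  1:4421  2:370  3:3430  4:2472  5:1636  6:2450  7:394
  8:3912  9:1750  10:2339  11:4166  12:1250  13:299  14:1604  15:207
  16:2957  17:4575  18:4263  19:2798  20:2582  21:3045  22:4742  23:3216
  24:2175  25:4073  26:2983  27:4297  28:4281  29:759  30:4441  31:2372
  32:1228  33:3858  34:3066  35:1563  36:1384  37:2190  38:3174  39:3732
  40:2936  41:2953  42:1294  43:2783  44:3481  45:2296  46:1302  47:4544
  48:1640  49:930  50:1874  51:3229  52:2036  53:4082  54:4364  55:2826
  56:1544  57:3803  58:4762  59:417  60:4774  61:658  62:4413  63:3410
  64:470  65:3838  66:1064  67:3765  68:4799  69:760
Giant step factor: 4421^(-70) ≡ 266 (mod 4801).
Scan 2371·266^i mod 4801 for i = 0, 1, …:
  i=0: 2371   i=1: 1755   i=2: 1133   i=3: 3716
  i=4: 4251   i=5: 2531   i=6: 1106   i=7: 1335
  i=8: 4637   i=9: 4386     …   i=32: 2197
  i=33: 3481
Match at i=33, j=44: k = 33·70 + 44 = 2354.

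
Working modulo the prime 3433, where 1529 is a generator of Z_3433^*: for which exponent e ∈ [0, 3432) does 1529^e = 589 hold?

1484

Baby-step giant-step with m = ceil(sqrt(3432)) = 59.
Baby table (1529^j mod 3433 for j=0..58):
  0:1  1:1529  2:3401  3:2567  4:1024  5:248  6:1562  7:2363
  8:1511  9:3343  10:3143  11:2880  12:2414  13:531  14:1711  15:173
  16:176  17:1330  18:1234  19:2069  20:1708  21:2452  22:272  23:495
  24:1595  25:1325  26:455  27:2229  28:2605  29:765  30:2465  31:2984
  32:79  33:636  34:905  35:246  36:1937  37:2427  38:3243  39:1295
  40:2647  41:3189  42:1121  43:942  44:1891  45:753  46:1282  47:3368
  48:172  49:2080  50:1362  51:2100  52:1045  53:1460  54:890  55:1342
  56:2417  57:1685  58:1615
Giant step factor: 1529^(-59) ≡ 2367 (mod 3433).
Scan 589·2367^i mod 3433 for i = 0, 1, …:
  i=0: 589   i=1: 365   i=2: 2272   i=3: 1746
  i=4: 2883   i=5: 2690   i=6: 2448   i=7: 2945
  i=8: 1825   i=9: 1061     …   i=24: 1971
  i=25: 3343
Match at i=25, j=9: e = 25·59 + 9 = 1484.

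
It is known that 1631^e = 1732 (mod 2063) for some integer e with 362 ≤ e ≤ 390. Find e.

362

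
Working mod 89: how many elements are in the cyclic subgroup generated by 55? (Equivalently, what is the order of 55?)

4

The order of 55 must divide p − 1 = 88 = 2^3 · 11.
Divisors: 1, 2, 4, 8, 11, 22, 44, 88.
Check each in increasing order: 55^1 ≡ 55;  55^2 ≡ 88;  55^4 ≡ 1.
Smallest exponent giving 1 is 4.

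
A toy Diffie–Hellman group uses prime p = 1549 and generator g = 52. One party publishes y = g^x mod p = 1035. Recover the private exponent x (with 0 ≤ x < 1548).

Baby-step giant-step with m = ceil(sqrt(1548)) = 40.
Baby table (52^j mod 1549 for j=0..39):
  0:1  1:52  2:1155  3:1198  4:336  5:433  6:830  7:1337
  8:1368  9:1431  10:60  11:22  12:1144  13:626  14:23  15:1196
  16:232  17:1221  18:1532  19:665  20:502  21:1320  22:484  23:384
  24:1380  25:506  26:1528  27:457  28:529  29:1175  30:689  31:201
  32:1158  33:1354  34:703  35:929  36:289  37:1087  38:760  39:795
Giant step factor: 52^(-40) ≡ 821 (mod 1549).
Scan 1035·821^i mod 1549 for i = 0, 1, …:
  i=0: 1035   i=1: 883   i=2: 11   i=3: 1286
  i=4: 937   i=5: 973   i=6: 1098   i=7: 1489
  i=8: 308   i=9: 381     …   i=25: 1079
  i=26: 1380
Match at i=26, j=24: x = 26·40 + 24 = 1064.

1064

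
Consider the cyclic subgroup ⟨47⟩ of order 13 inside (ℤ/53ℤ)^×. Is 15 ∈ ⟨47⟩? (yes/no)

yes

⟨47⟩ has order 13; its elements mod 53 are {1, 10, 13, 15, 16, 24, 28, 36, 42, 44, 46, 47, 49}.
15 is in this set.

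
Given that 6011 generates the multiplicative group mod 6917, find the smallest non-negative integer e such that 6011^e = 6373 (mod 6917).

Baby-step giant-step with m = ceil(sqrt(6916)) = 84.
Baby table (6011^j mod 6917 for j=0..83):
  0:1  1:6011  2:4630  3:3839  4:1117  5:4797  6:4711  7:6540
  8:2629  9:4491  10:5267  11:828  12:3785  13:1622  14:3789  15:4915
  16:1558  17:6437  18:6026  19:4874  20:4119  21:3366  22:801  23:579
  24:1118  25:3891  26:2424  27:3462  28:3746  29:2371  30:3061  31:451
  32:6414  33:6113  34:2139  35:5743  36:5343  37:1142  38:2898  39:2872
  40:5677  41:2886  42:6827  43:5453  44:5237  45:340  46:3225  47:4041
  48:4864  49:6262  50:5485  51:3913  52:3243  53:1567  54:5200  55:6194
  56:4840  57:338  58:5037  59:1698  60:4103  61:4028  62:2808  63:1408
  64:3997  65:3226  66:3135  67:2577  68:3184  69:6602  70:1793  71:1037
  72:1190  73:912  74:3768  75:3190  76:1166  77:1905  78:3320  79:975
  80:2026  81:4366  82:928  83:3106
Giant step factor: 6011^(-84) ≡ 5847 (mod 6917).
Scan 6373·5847^i mod 6917 for i = 0, 1, …:
  i=0: 6373   i=1: 1052   i=2: 1831   i=3: 5258
  i=4: 4378   i=5: 5266   i=6: 2735   i=7: 6358
  i=8: 3268   i=9: 3242     …   i=24: 5091
  i=25: 3226
Match at i=25, j=65: e = 25·84 + 65 = 2165.

2165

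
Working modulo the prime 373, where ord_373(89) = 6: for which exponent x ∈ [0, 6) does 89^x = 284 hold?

4

Successive powers of 89 modulo 373:
  89^0=1  89^1=89  89^2=88  89^3=372  89^4=284
So 89^4 ≡ 284 (mod 373), giving x = 4.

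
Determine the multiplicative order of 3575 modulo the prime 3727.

3726

The order of 3575 must divide p − 1 = 3726 = 2 · 3^4 · 23.
Divisors: 1, 2, 3, 6, 9, 18, 23, 27, 46, 54, 69, 81, 138, 162, 207, 414, 621, 1242, 1863, 3726.
Check each in increasing order: 3575^1 ≡ 3575;  3575^2 ≡ 742;  3575^3 ≡ 2753;  3575^6 ≡ 2018;  3575^9 ≡ 2324;  3575^18 ≡ 553;  3575^23 ≡ 3594;  3575^27 ≡ 3084;  3575^46 ≡ 2781;  3575^54 ≡ 3479;  3575^69 ≡ 2827;  3575^81 ≡ 2930;  3575^138 ≡ 1241;  3575^162 ≡ 1619;  3575^207 ≡ 1200;  3575^414 ≡ 1378;  3575^621 ≡ 2539;  3575^1242 ≡ 2538;  3575^1863 ≡ 3726;  3575^3726 ≡ 1.
Smallest exponent giving 1 is 3726.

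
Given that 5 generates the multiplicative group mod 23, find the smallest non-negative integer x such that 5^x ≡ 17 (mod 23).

7

Successive powers of 5 modulo 23:
  5^0=1  5^1=5  5^2=2  5^3=10  5^4=4  5^5=20
  5^6=8  5^7=17
So 5^7 ≡ 17 (mod 23), giving x = 7.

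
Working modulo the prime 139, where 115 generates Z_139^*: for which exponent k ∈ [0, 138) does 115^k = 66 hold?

Baby-step giant-step with m = ceil(sqrt(138)) = 12.
Baby table (115^j mod 139 for j=0..11):
  0:1  1:115  2:20  3:76  4:122  5:130  6:77  7:98
  8:11  9:14  10:81  11:2
Giant step factor: 115^(-12) ≡ 55 (mod 139).
Scan 66·55^i mod 139 for i = 0, 1, …:
  i=0: 66   i=1: 16   i=2: 46   i=3: 28
  i=4: 11
Match at i=4, j=8: k = 4·12 + 8 = 56.

56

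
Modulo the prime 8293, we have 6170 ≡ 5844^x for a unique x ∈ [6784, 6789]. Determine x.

Compute 5844^6784 mod 8293 = 7210, then multiply by 5844 repeatedly:
  5844^6784=7210  5844^6785=6800  5844^6786=7437  5844^6787=6508  5844^6788=1054
  5844^6789=6170
Found 6170 at exponent 6789.

6789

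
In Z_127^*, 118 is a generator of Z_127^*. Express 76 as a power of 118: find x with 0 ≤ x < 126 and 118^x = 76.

Baby-step giant-step with m = ceil(sqrt(126)) = 12.
Baby table (118^j mod 127 for j=0..11):
  0:1  1:118  2:81  3:33  4:84  5:6  6:73  7:105
  8:71  9:123  10:36  11:57
Giant step factor: 118^(-12) ≡ 76 (mod 127).
Scan 76·76^i mod 127 for i = 0, 1, …:
  i=0: 76   i=1: 61   i=2: 64   i=3: 38
  i=4: 94   i=5: 32   i=6: 19   i=7: 47
  i=8: 16   i=9: 73
Match at i=9, j=6: x = 9·12 + 6 = 114.

114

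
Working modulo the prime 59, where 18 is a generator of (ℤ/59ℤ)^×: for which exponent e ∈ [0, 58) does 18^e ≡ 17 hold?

Baby-step giant-step with m = ceil(sqrt(58)) = 8.
Baby table (18^j mod 59 for j=0..7):
  0:1  1:18  2:29  3:50  4:15  5:34  6:22  7:42
Giant step factor: 18^(-8) ≡ 16 (mod 59).
Scan 17·16^i mod 59 for i = 0, 1, …:
  i=0: 17   i=1: 36   i=2: 45   i=3: 12
  i=4: 15
Match at i=4, j=4: e = 4·8 + 4 = 36.

36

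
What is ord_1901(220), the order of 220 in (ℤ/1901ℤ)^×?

475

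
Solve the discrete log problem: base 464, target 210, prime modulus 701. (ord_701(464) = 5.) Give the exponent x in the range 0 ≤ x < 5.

Successive powers of 464 modulo 701:
  464^0=1  464^1=464  464^2=89  464^3=638  464^4=210
So 464^4 ≡ 210 (mod 701), giving x = 4.

4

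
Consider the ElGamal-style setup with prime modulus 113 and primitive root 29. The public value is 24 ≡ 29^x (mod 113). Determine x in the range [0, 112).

Baby-step giant-step with m = ceil(sqrt(112)) = 11.
Baby table (29^j mod 113 for j=0..10):
  0:1  1:29  2:50  3:94  4:14  5:67  6:22  7:73
  8:83  9:34  10:82
Giant step factor: 29^(-11) ≡ 68 (mod 113).
Scan 24·68^i mod 113 for i = 0, 1, …:
  i=0: 24   i=1: 50
Match at i=1, j=2: x = 1·11 + 2 = 13.

13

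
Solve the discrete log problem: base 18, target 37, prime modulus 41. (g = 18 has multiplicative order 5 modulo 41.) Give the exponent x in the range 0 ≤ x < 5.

2

Successive powers of 18 modulo 41:
  18^0=1  18^1=18  18^2=37
So 18^2 ≡ 37 (mod 41), giving x = 2.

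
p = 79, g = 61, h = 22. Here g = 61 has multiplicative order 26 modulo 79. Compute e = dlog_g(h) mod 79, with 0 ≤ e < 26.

Successive powers of 61 modulo 79:
  61^0=1  61^1=61  61^2=8  61^3=14  61^4=64  61^5=33
  61^6=38  61^7=27  61^8=67  61^9=58  61^10=62  61^11=69
  61^12=22
So 61^12 ≡ 22 (mod 79), giving e = 12.

12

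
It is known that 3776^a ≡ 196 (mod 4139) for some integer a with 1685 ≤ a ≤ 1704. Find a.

Compute 3776^1685 mod 4139 = 2793, then multiply by 3776 repeatedly:
  3776^1685=2793  3776^1686=196
Found 196 at exponent 1686.

1686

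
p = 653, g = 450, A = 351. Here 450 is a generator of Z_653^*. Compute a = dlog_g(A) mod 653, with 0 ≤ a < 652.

263

Baby-step giant-step with m = ceil(sqrt(652)) = 26.
Baby table (450^j mod 653 for j=0..25):
  0:1  1:450  2:70  3:156  4:329  5:472  6:175  7:390
  8:496  9:527  10:111  11:322  12:587  13:338  14:604  15:152
  16:488  17:192  18:204  19:380  20:567  21:480  22:510  23:297
  24:438  25:547
Giant step factor: 450^(-26) ≡ 337 (mod 653).
Scan 351·337^i mod 653 for i = 0, 1, …:
  i=0: 351   i=1: 94   i=2: 334   i=3: 242
  i=4: 582   i=5: 234   i=6: 498   i=7: 5
  i=8: 379   i=9: 388   i=10: 156
Match at i=10, j=3: a = 10·26 + 3 = 263.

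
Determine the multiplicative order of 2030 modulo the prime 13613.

The order of 2030 must divide p − 1 = 13612 = 2^2 · 41 · 83.
Divisors: 1, 2, 4, 41, 82, 83, 164, 166, 332, 3403, 6806, 13612.
Check each in increasing order: 2030^1 ≡ 2030;  2030^2 ≡ 9774;  2030^4 ≡ 8655;  2030^41 ≡ 13127;  2030^82 ≡ 4775;  2030^83 ≡ 794;  2030^164 ≡ 12463;  2030^166 ≡ 4238;  2030^332 ≡ 5097;  2030^3403 ≡ 1.
Smallest exponent giving 1 is 3403.

3403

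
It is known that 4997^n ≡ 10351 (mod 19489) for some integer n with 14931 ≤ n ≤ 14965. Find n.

14942

Compute 4997^14931 mod 19489 = 4959, then multiply by 4997 repeatedly:
  4997^14931=4959  4997^14932=9604  4997^14933=9270  4997^14934=16326  4997^14935=68
  4997^14936=8483  4997^14937=976  4997^14938=4822  4997^14939=7130  4997^14940=2718
  4997^14941=17502  4997^14942=10351
Found 10351 at exponent 14942.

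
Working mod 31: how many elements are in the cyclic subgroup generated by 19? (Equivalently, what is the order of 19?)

15

The order of 19 must divide p − 1 = 30 = 2 · 3 · 5.
Divisors: 1, 2, 3, 5, 6, 10, 15, 30.
Check each in increasing order: 19^1 ≡ 19;  19^2 ≡ 20;  19^3 ≡ 8;  19^5 ≡ 5;  19^6 ≡ 2;  19^10 ≡ 25;  19^15 ≡ 1.
Smallest exponent giving 1 is 15.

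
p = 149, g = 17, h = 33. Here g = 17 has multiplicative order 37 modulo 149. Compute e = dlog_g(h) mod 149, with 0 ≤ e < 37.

35

Successive powers of 17 modulo 149:
  17^0=1  17^1=17  17^2=140  17^3=145  17^4=81  17^5=36
  17^6=16  17^7=123  17^8=5  17^9=85  17^10=104  17^11=129
  17^12=107  17^13=31  17^14=80  17^15=19  17^16=25  17^17=127
  17^18=73  17^19=49  17^20=88  17^21=6  17^22=102  17^23=95
  17^24=125  17^25=39  17^26=67  17^27=96  17^28=142  17^29=30
  17^30=63  17^31=28  17^32=29  17^33=46  17^34=37  17^35=33
So 17^35 ≡ 33 (mod 149), giving e = 35.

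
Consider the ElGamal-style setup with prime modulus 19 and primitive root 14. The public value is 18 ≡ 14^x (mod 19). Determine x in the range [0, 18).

9

Successive powers of 14 modulo 19:
  14^0=1  14^1=14  14^2=6  14^3=8  14^4=17  14^5=10
  14^6=7  14^7=3  14^8=4  14^9=18
So 14^9 ≡ 18 (mod 19), giving x = 9.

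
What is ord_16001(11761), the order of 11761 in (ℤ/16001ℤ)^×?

16000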